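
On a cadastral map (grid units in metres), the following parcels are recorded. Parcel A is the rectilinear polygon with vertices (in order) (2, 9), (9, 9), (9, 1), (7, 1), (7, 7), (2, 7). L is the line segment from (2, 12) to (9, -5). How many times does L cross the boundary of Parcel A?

2

The segment meets the boundary at (4.059,7), (3.235,9).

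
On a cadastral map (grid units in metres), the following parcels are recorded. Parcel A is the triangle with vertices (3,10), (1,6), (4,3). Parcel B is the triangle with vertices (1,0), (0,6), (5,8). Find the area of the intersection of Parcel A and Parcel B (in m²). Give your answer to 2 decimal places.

5.02

The intersection is the polygon with vertices (1,6), (1.25,6.5), (3.378,7.351), (3.667,5.333), (3,4).
By the shoelace formula its area is 5.02.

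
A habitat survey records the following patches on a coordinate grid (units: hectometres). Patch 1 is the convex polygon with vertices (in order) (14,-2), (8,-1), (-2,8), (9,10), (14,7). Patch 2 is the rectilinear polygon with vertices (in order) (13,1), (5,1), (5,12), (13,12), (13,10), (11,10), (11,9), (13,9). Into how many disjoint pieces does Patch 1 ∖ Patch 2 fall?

Patch 1 ∖ Patch 2 splits into 2 disjoint pieces (area 23.5222, area 26.5045).

2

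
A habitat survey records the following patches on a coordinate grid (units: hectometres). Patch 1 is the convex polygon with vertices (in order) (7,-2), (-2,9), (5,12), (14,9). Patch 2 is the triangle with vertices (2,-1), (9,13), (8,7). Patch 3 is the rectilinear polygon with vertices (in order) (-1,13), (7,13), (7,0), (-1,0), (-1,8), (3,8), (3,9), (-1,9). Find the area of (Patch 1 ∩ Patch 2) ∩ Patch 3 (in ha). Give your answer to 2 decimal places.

7.28

The region (Patch 1 ∩ Patch 2) ∩ Patch 3 is the polygon with vertices (7,9), (7,5.667), (4,1.667), (3.586,2.172).
By the shoelace formula its area is 7.28.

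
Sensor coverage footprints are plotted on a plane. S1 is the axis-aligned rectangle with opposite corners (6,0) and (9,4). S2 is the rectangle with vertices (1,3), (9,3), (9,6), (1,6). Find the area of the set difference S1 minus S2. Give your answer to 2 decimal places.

|S1∩S2|: x∈[6,9], y∈[3,4] → 3·1 = 3.
|S1| = 12.
|S1 ∖ S2| = |S1| − |S1∩S2| = 12 − 3 = 9.00.

9.00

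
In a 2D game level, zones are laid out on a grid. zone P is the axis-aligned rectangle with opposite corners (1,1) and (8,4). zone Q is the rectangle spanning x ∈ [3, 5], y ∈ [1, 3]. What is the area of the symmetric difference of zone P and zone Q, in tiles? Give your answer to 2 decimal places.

17.00

|zone P∩zone Q|: x∈[3,5], y∈[1,3] → 2·2 = 4.
|zone P △ zone Q| = |zone P| + |zone Q| − 2·|zone P∩zone Q| = 21 + 4 − 8 = 17.00.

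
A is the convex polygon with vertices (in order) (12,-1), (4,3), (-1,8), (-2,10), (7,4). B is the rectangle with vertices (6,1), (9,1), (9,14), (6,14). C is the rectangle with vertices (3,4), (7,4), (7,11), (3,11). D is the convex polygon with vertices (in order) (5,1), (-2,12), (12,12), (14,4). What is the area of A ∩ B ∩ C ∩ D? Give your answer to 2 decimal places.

0.33

The intersection is the polygon with vertices (7,4), (6,4), (6,4.667).
By the shoelace formula its area is 0.33.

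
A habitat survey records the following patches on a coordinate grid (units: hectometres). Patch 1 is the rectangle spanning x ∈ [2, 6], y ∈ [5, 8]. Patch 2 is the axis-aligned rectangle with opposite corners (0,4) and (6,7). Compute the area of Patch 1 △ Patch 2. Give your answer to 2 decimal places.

|Patch 1∩Patch 2|: x∈[2,6], y∈[5,7] → 4·2 = 8.
|Patch 1 △ Patch 2| = |Patch 1| + |Patch 2| − 2·|Patch 1∩Patch 2| = 12 + 18 − 16 = 14.00.

14.00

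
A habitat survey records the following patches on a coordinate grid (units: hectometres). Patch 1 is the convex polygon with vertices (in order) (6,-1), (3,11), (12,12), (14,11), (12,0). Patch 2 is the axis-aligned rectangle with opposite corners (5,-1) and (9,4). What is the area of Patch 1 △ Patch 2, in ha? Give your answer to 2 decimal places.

89.00

|Patch 1| = 103.5, |Patch 2| = 20, |Patch 1∩Patch 2| = 17.25.
|Patch 1 △ Patch 2| = |Patch 1| + |Patch 2| − 2·|Patch 1∩Patch 2| = 103.5 + 20 − 34.5 = 89.00.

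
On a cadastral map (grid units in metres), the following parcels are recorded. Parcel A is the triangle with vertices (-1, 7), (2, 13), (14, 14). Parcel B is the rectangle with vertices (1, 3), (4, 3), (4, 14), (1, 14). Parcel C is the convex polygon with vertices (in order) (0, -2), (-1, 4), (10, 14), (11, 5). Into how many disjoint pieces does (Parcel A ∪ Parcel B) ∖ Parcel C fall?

2

(Parcel A ∪ Parcel B) ∖ Parcel C splits into 2 disjoint pieces (area 35.7506, area 2.8887).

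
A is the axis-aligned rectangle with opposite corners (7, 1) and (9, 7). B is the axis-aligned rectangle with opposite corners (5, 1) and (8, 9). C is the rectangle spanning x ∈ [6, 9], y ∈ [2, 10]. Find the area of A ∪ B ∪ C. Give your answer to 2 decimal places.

35.00

By inclusion–exclusion:
Individual areas: |A| = 12, |B| = 24, |C| = 24.
|A∩B|: x∈[7,8], y∈[1,7] → 1·6 = 6.
|A∩C|: x∈[7,9], y∈[2,7] → 2·5 = 10.
|B∩C|: x∈[6,8], y∈[2,9] → 2·7 = 14.
|A∩B∩C| = 5.
|A ∪ B ∪ C| = 60 − 30 + 5 = 35.00.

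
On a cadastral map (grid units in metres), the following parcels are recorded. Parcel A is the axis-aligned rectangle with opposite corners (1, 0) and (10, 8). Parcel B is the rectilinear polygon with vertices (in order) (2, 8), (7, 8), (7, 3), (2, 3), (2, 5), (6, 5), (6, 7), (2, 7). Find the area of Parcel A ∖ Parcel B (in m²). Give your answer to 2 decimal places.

|Parcel A| = 72, |Parcel A∩Parcel B| = 17.
|Parcel A ∖ Parcel B| = |Parcel A| − |Parcel A∩Parcel B| = 72 − 17 = 55.00.

55.00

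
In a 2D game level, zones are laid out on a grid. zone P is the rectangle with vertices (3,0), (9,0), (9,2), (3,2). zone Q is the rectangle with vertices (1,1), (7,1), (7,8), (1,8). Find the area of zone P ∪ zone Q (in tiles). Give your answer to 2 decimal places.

50.00

By inclusion–exclusion:
Individual areas: |zone P| = 12, |zone Q| = 42.
|zone P∩zone Q|: x∈[3,7], y∈[1,2] → 4·1 = 4.
|zone P ∪ zone Q| = 54 − 4 = 50.00.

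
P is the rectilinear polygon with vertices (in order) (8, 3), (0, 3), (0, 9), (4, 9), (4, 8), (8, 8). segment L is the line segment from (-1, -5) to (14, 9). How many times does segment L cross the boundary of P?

2

The segment meets the boundary at (8,3.4), (7.571,3).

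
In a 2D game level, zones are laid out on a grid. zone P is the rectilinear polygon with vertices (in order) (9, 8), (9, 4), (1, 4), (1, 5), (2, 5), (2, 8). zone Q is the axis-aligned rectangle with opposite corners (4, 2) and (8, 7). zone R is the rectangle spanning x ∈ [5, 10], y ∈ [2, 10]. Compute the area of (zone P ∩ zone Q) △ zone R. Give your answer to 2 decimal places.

34.00

|zone P ∩ zone Q| = 12.
|(zone P ∩ zone Q) ∩ zone R| = 9.
|(zone P ∩ zone Q) △ zone R| = 12 + 40 − 18 = 34.00.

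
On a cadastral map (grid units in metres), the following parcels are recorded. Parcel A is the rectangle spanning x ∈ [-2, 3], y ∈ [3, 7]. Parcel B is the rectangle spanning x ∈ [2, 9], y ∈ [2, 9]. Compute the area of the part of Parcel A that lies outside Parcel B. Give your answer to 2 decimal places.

16.00

|Parcel A∩Parcel B|: x∈[2,3], y∈[3,7] → 1·4 = 4.
|Parcel A| = 20.
|Parcel A ∖ Parcel B| = |Parcel A| − |Parcel A∩Parcel B| = 20 − 4 = 16.00.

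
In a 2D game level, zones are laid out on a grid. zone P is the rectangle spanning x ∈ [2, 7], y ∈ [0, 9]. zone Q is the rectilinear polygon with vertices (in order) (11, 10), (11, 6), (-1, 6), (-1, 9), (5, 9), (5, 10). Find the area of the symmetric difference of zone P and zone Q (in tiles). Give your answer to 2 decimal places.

57.00

|zone P| = 45, |zone Q| = 42, |zone P∩zone Q| = 15.
|zone P △ zone Q| = |zone P| + |zone Q| − 2·|zone P∩zone Q| = 45 + 42 − 30 = 57.00.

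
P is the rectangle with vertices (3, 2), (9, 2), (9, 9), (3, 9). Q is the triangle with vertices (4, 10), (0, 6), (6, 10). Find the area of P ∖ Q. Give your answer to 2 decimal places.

41.25

|P| = 42, |P∩Q| = 0.75.
|P ∖ Q| = |P| − |P∩Q| = 42 − 0.75 = 41.25.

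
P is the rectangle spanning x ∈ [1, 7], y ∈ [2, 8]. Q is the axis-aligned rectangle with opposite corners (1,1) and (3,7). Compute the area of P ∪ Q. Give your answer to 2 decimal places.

38.00

By inclusion–exclusion:
Individual areas: |P| = 36, |Q| = 12.
|P∩Q|: x∈[1,3], y∈[2,7] → 2·5 = 10.
|P ∪ Q| = 48 − 10 = 38.00.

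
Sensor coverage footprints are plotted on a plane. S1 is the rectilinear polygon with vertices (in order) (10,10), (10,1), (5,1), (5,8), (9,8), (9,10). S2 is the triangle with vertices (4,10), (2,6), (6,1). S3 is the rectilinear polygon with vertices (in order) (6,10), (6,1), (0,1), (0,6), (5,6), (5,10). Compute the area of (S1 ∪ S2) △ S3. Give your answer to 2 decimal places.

57.18

|S1 ∪ S2| = 48.375.
|(S1 ∪ S2) ∩ S3| = 12.5972.
|(S1 ∪ S2) △ S3| = 48.375 + 34 − 25.1944 = 57.18.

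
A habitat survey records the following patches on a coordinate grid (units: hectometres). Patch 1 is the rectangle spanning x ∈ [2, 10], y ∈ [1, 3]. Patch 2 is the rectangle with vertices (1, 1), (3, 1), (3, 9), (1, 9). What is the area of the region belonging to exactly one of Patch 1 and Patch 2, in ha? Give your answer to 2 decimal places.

|Patch 1∩Patch 2|: x∈[2,3], y∈[1,3] → 1·2 = 2.
|Patch 1 △ Patch 2| = |Patch 1| + |Patch 2| − 2·|Patch 1∩Patch 2| = 16 + 16 − 4 = 28.00.

28.00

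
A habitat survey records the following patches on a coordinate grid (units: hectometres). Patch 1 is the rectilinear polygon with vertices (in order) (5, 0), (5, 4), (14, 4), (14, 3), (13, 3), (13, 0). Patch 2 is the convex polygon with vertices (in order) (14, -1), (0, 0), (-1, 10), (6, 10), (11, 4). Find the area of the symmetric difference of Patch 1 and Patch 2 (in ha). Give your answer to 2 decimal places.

|Patch 1| = 33, |Patch 2| = 111.5, |Patch 1∩Patch 2| = 28.6667.
|Patch 1 △ Patch 2| = |Patch 1| + |Patch 2| − 2·|Patch 1∩Patch 2| = 33 + 111.5 − 57.3333 = 87.17.

87.17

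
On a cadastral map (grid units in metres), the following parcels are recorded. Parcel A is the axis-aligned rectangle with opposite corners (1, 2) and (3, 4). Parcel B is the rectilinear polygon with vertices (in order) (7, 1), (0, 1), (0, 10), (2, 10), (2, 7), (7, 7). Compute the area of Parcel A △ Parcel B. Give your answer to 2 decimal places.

44.00

|Parcel A| = 4, |Parcel B| = 48, |Parcel A∩Parcel B| = 4.
|Parcel A △ Parcel B| = |Parcel A| + |Parcel B| − 2·|Parcel A∩Parcel B| = 4 + 48 − 8 = 44.00.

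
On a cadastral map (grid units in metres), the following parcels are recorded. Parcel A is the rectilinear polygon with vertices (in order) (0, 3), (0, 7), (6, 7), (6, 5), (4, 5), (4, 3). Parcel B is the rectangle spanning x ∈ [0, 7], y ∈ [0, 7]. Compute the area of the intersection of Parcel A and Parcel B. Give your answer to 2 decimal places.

The intersection is the polygon with vertices (0,7), (6,7), (6,5), (4,5), (4,3), (0,3).
By the shoelace formula its area is 20.00.

20.00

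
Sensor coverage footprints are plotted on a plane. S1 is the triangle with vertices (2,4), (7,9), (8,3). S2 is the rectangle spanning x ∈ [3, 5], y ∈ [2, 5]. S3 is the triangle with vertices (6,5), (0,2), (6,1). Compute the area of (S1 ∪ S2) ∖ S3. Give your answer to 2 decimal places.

|S1 ∪ S2| = 20.8333.
|(S1 ∪ S2) ∩ S3| = 5.3333.
|(S1 ∪ S2) ∖ S3| = 20.8333 − 5.3333 = 15.50.

15.50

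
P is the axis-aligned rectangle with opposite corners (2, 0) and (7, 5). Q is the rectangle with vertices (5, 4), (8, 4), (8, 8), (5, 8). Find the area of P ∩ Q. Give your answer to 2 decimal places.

2.00

|P∩Q|: x∈[5,7], y∈[4,5] → 2·1 = 2.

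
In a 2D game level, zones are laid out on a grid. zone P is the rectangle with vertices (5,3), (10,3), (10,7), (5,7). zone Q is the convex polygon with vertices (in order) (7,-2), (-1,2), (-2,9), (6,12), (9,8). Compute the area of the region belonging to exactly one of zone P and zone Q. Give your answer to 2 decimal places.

|zone P| = 20, |zone Q| = 102.5, |zone P∩zone Q| = 13.6.
|zone P △ zone Q| = |zone P| + |zone Q| − 2·|zone P∩zone Q| = 20 + 102.5 − 27.2 = 95.30.

95.30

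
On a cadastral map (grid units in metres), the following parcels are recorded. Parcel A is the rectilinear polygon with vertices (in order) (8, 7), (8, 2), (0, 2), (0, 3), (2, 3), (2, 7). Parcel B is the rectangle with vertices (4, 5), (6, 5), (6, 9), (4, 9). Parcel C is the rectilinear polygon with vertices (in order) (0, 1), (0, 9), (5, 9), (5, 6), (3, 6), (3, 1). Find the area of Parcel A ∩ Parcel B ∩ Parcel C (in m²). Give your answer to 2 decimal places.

1.00

The intersection is the polygon with vertices (4,7), (5,7), (5,6), (4,6).
By the shoelace formula its area is 1.00.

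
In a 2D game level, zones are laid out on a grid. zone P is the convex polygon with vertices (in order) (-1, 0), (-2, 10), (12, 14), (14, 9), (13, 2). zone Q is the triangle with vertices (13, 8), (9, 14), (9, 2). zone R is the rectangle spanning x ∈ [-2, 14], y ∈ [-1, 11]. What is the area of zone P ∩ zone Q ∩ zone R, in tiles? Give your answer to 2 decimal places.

21.00

The intersection is the polygon with vertices (13,8), (9,2), (9,11), (11,11).
By the shoelace formula its area is 21.00.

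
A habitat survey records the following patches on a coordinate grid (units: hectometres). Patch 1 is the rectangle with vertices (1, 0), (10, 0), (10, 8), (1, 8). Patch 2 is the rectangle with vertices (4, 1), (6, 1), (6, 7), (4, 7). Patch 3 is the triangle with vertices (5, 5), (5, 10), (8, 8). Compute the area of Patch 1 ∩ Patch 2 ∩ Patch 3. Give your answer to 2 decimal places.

1.50

The intersection is the polygon with vertices (6,7), (6,6), (5,5), (5,7).
By the shoelace formula its area is 1.50.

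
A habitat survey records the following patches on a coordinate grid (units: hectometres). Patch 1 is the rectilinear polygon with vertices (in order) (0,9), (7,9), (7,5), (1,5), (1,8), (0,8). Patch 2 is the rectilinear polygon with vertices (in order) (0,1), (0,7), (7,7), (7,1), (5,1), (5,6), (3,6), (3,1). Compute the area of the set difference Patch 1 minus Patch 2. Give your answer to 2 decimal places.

|Patch 1| = 25, |Patch 1∩Patch 2| = 10.
|Patch 1 ∖ Patch 2| = |Patch 1| − |Patch 1∩Patch 2| = 25 − 10 = 15.00.

15.00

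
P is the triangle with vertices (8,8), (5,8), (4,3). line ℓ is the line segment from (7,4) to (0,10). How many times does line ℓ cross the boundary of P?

The segment meets the boundary at (4.61,6.049), (5.695,5.119).

2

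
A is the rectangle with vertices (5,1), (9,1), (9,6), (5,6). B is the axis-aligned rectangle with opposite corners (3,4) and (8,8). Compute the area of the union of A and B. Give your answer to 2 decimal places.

34.00

By inclusion–exclusion:
Individual areas: |A| = 20, |B| = 20.
|A∩B|: x∈[5,8], y∈[4,6] → 3·2 = 6.
|A ∪ B| = 40 − 6 = 34.00.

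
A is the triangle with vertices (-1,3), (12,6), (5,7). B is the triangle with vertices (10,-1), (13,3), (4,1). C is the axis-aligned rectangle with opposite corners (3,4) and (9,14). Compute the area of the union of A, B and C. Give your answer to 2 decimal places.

By inclusion–exclusion:
Individual areas: |A| = 17, |B| = 15, |C| = 60.
|A∩B| = 0.
|A∩C| = 11.8187.
|B∩C| = 0.
|A∩B∩C| = 0.
|A ∪ B ∪ C| = 92 − 11.8187 + 0 = 80.18.

80.18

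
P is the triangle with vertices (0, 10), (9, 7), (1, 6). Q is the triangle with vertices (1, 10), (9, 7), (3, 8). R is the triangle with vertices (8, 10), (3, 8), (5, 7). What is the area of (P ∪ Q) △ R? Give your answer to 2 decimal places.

|P ∪ Q| = 17.75.
|(P ∪ Q) ∩ R| = 2.5601.
|(P ∪ Q) △ R| = 17.75 + 4.5 − 5.1202 = 17.13.

17.13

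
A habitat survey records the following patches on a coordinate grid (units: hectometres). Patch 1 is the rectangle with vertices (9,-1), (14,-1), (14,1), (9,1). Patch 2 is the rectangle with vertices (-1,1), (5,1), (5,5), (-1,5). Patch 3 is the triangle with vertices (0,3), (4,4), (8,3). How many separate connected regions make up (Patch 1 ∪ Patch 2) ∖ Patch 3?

2

(Patch 1 ∪ Patch 2) ∖ Patch 3 splits into 2 disjoint pieces (area 10, area 21.125).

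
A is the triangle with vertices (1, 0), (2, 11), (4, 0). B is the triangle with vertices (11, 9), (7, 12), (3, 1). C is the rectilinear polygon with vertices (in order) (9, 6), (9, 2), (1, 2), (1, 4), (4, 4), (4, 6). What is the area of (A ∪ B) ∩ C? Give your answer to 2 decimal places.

The region (A ∪ B) ∩ C is the polygon with vertices (3.546,2.5), (4.818,6), (8,6), (4,2), (1.182,2), (1.364,4), (3.273,4).
By the shoelace formula its area is 11.93.

11.93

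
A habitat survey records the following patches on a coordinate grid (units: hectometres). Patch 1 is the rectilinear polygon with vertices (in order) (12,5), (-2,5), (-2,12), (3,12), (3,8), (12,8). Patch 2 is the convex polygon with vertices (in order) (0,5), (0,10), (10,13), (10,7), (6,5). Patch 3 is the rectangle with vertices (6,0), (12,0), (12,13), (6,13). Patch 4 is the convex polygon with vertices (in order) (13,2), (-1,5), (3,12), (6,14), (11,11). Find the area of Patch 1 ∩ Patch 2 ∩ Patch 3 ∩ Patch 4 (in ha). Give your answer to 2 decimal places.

8.00

The intersection is the polygon with vertices (10,7), (6,5), (6,8), (10,8).
By the shoelace formula its area is 8.00.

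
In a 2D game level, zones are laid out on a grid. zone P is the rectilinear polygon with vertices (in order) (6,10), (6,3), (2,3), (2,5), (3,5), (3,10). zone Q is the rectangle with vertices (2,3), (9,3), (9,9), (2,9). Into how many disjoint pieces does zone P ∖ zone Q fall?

zone P ∖ zone Q is a single connected region.

1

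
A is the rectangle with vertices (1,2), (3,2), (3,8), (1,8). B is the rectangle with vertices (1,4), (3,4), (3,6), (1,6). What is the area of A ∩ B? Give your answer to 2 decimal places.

4.00

|A∩B|: x∈[1,3], y∈[4,6] → 2·2 = 4.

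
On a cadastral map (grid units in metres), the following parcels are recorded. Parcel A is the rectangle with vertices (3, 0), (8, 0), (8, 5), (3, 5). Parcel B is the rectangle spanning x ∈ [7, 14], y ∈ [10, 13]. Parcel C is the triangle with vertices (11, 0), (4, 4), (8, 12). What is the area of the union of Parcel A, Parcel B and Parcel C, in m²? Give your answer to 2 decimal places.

72.18

By inclusion–exclusion:
Individual areas: |Parcel A| = 25, |Parcel B| = 21, |Parcel C| = 36.
|Parcel A∩Parcel B| = 0 (no overlap).
|Parcel A∩Parcel C| = 8.3214.
|Parcel B∩Parcel C| = 1.5.
|Parcel A∩Parcel B∩Parcel C| = 0.
|Parcel A ∪ Parcel B ∪ Parcel C| = 82 − 9.8214 + 0 = 72.18.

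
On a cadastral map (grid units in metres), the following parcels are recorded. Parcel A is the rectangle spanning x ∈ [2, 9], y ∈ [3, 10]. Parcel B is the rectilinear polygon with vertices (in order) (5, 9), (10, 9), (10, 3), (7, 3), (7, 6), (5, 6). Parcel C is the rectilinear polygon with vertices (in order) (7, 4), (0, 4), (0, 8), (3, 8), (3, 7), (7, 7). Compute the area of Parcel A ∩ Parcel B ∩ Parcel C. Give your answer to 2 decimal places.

2.00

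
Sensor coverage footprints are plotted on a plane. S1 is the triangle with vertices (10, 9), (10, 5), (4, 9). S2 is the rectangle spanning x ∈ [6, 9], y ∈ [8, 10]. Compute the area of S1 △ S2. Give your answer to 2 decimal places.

|S1| = 12, |S2| = 6, |S1∩S2| = 3.
|S1 △ S2| = |S1| + |S2| − 2·|S1∩S2| = 12 + 6 − 6 = 12.00.

12.00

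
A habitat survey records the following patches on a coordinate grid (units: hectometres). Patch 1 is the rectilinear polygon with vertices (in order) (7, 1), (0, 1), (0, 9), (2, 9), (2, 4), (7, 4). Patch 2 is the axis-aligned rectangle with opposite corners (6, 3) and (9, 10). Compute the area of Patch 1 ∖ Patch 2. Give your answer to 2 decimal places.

30.00

|Patch 1| = 31, |Patch 1∩Patch 2| = 1.
|Patch 1 ∖ Patch 2| = |Patch 1| − |Patch 1∩Patch 2| = 31 − 1 = 30.00.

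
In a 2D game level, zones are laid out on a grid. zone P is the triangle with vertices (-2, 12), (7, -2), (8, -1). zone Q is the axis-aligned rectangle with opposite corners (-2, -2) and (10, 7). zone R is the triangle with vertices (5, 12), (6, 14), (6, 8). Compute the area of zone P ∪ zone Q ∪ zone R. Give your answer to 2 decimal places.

112.58

By inclusion–exclusion:
Individual areas: |zone P| = 11.5, |zone Q| = 108, |zone R| = 3.
|zone P∩zone Q| = 9.9203.
|zone P∩zone R| = 0.
|zone Q∩zone R| = 0.
|zone P∩zone Q∩zone R| = 0.
|zone P ∪ zone Q ∪ zone R| = 122.5 − 9.9203 + 0 = 112.58.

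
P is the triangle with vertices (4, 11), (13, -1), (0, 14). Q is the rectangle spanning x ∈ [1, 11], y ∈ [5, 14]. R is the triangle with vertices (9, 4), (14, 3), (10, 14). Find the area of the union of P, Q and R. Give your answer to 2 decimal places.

106.08

By inclusion–exclusion:
Individual areas: |P| = 10.5, |Q| = 90, |R| = 25.5.
|P∩Q| = 8.1981.
|P∩R| = 0.0441.
|Q∩R| = 11.675.
|P∩Q∩R| = 0.
|P ∪ Q ∪ R| = 126 − 19.9172 + 0 = 106.08.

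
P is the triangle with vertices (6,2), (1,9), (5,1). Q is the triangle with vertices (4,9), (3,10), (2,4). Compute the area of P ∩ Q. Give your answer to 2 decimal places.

The intersection is the polygon with vertices (2.923,6.308), (2.667,5.667), (2.375,6.25), (2.486,6.919).
By the shoelace formula its area is 0.35.

0.35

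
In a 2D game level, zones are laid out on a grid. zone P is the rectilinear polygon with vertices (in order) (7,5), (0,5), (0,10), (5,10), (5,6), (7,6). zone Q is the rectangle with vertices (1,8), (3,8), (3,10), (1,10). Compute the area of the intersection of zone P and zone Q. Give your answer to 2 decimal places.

The intersection is the polygon with vertices (3,10), (3,8), (1,8), (1,10).
By the shoelace formula its area is 4.00.

4.00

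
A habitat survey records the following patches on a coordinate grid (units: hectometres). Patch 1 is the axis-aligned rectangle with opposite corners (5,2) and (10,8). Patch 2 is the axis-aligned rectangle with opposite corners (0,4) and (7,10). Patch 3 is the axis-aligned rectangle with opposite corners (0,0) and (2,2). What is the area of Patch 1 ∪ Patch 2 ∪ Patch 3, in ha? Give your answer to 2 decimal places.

68.00

By inclusion–exclusion:
Individual areas: |Patch 1| = 30, |Patch 2| = 42, |Patch 3| = 4.
|Patch 1∩Patch 2|: x∈[5,7], y∈[4,8] → 2·4 = 8.
|Patch 1∩Patch 3| = 0 (no overlap).
|Patch 2∩Patch 3| = 0 (no overlap).
|Patch 1∩Patch 2∩Patch 3| = 0.
|Patch 1 ∪ Patch 2 ∪ Patch 3| = 76 − 8 + 0 = 68.00.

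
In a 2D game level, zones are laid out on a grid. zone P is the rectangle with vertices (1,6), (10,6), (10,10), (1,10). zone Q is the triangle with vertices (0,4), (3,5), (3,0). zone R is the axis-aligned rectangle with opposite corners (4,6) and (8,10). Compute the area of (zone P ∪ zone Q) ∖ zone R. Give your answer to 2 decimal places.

|zone P ∪ zone Q| = 43.5.
|(zone P ∪ zone Q) ∩ zone R| = 16.
|(zone P ∪ zone Q) ∖ zone R| = 43.5 − 16 = 27.50.

27.50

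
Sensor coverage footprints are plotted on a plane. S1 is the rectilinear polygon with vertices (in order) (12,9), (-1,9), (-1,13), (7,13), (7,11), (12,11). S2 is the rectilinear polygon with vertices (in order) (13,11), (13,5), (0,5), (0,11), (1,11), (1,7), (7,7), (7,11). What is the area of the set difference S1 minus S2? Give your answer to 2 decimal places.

30.00

|S1| = 42, |S1∩S2| = 12.
|S1 ∖ S2| = |S1| − |S1∩S2| = 42 − 12 = 30.00.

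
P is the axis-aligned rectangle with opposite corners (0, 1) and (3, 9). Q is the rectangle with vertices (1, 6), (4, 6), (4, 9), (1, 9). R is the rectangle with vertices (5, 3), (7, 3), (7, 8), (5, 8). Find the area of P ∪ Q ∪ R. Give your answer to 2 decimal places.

37.00

By inclusion–exclusion:
Individual areas: |P| = 24, |Q| = 9, |R| = 10.
|P∩Q|: x∈[1,3], y∈[6,9] → 2·3 = 6.
|P∩R| = 0 (no overlap).
|Q∩R| = 0 (no overlap).
|P∩Q∩R| = 0.
|P ∪ Q ∪ R| = 43 − 6 + 0 = 37.00.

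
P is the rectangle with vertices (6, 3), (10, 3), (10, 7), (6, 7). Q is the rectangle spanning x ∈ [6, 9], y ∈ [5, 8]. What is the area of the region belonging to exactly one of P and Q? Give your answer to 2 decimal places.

|P∩Q|: x∈[6,9], y∈[5,7] → 3·2 = 6.
|P △ Q| = |P| + |Q| − 2·|P∩Q| = 16 + 9 − 12 = 13.00.

13.00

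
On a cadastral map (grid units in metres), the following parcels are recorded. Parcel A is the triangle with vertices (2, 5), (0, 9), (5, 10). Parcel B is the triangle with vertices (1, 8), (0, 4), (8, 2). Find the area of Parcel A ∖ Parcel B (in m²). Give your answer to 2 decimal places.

|Parcel A| = 11, |Parcel A∩Parcel B| = 2.5645.
|Parcel A ∖ Parcel B| = |Parcel A| − |Parcel A∩Parcel B| = 11 − 2.5645 = 8.44.

8.44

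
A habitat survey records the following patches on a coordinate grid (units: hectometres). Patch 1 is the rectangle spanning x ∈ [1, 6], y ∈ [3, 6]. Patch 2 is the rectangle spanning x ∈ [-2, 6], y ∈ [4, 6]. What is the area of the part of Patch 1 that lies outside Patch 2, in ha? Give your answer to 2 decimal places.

|Patch 1∩Patch 2|: x∈[1,6], y∈[4,6] → 5·2 = 10.
|Patch 1| = 15.
|Patch 1 ∖ Patch 2| = |Patch 1| − |Patch 1∩Patch 2| = 15 − 10 = 5.00.

5.00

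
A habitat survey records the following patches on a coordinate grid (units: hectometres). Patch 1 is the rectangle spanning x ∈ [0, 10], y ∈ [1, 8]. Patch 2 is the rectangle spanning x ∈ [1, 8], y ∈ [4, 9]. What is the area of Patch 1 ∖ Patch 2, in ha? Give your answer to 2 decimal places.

|Patch 1∩Patch 2|: x∈[1,8], y∈[4,8] → 7·4 = 28.
|Patch 1| = 70.
|Patch 1 ∖ Patch 2| = |Patch 1| − |Patch 1∩Patch 2| = 70 − 28 = 42.00.

42.00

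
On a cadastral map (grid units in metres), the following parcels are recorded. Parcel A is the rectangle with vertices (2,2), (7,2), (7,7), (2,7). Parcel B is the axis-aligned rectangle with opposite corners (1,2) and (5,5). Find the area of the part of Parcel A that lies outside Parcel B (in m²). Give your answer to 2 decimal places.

16.00

|Parcel A∩Parcel B|: x∈[2,5], y∈[2,5] → 3·3 = 9.
|Parcel A| = 25.
|Parcel A ∖ Parcel B| = |Parcel A| − |Parcel A∩Parcel B| = 25 − 9 = 16.00.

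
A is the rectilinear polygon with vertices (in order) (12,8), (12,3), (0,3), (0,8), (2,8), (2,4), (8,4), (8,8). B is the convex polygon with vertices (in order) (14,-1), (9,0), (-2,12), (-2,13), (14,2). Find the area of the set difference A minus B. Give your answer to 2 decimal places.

26.73

|A| = 36, |A∩B| = 9.2689.
|A ∖ B| = |A| − |A∩B| = 36 − 9.2689 = 26.73.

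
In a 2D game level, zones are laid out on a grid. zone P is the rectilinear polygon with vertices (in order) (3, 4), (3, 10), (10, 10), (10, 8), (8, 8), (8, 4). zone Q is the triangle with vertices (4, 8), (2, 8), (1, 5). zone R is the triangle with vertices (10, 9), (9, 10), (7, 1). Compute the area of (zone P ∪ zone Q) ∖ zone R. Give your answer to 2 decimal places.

|zone P ∪ zone Q| = 36.5.
|(zone P ∪ zone Q) ∩ zone R| = 2.0069.
|(zone P ∪ zone Q) ∖ zone R| = 36.5 − 2.0069 = 34.49.

34.49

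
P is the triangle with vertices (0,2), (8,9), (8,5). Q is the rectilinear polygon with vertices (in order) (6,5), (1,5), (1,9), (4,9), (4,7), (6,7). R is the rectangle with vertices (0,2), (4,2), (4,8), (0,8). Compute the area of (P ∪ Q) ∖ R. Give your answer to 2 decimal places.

|P ∪ Q| = 29.1429.
|(P ∪ Q) ∩ R| = 12.8571.
|(P ∪ Q) ∖ R| = 29.1429 − 12.8571 = 16.29.

16.29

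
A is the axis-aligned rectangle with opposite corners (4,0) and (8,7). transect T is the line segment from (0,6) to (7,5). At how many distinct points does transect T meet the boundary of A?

The segment meets the boundary at (4,5.429).

1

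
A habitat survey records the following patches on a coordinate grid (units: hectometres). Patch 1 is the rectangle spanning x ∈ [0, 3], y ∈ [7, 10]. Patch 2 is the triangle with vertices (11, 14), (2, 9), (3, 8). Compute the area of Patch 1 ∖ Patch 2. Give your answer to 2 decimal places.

|Patch 1| = 9, |Patch 1∩Patch 2| = 0.7778.
|Patch 1 ∖ Patch 2| = |Patch 1| − |Patch 1∩Patch 2| = 9 − 0.7778 = 8.22.

8.22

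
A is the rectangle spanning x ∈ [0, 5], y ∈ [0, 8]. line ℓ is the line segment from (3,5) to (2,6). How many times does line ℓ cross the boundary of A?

0

The segment lies entirely inside A and never meets its boundary.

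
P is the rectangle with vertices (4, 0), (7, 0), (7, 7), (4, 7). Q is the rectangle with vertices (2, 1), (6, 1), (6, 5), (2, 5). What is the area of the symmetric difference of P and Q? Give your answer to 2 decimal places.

|P∩Q|: x∈[4,6], y∈[1,5] → 2·4 = 8.
|P △ Q| = |P| + |Q| − 2·|P∩Q| = 21 + 16 − 16 = 21.00.

21.00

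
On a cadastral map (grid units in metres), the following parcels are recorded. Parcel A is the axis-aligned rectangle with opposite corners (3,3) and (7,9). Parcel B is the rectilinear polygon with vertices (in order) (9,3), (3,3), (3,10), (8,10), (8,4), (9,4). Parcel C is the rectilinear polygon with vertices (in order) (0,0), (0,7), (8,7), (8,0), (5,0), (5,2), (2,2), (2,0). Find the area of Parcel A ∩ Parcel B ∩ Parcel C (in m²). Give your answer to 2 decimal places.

The intersection is the polygon with vertices (7,3), (3,3), (3,7), (7,7).
By the shoelace formula its area is 16.00.

16.00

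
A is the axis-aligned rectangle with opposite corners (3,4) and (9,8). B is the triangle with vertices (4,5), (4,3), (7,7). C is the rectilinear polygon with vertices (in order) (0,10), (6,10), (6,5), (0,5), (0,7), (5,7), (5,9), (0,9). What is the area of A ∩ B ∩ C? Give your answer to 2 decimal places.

1.17

The intersection is the polygon with vertices (6,6.333), (6,5.667), (5.5,5), (4,5).
By the shoelace formula its area is 1.17.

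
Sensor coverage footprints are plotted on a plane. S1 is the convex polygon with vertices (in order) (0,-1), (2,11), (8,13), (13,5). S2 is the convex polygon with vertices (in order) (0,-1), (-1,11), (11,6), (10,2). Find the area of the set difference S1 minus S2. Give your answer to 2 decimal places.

37.69

|S1| = 101, |S1∩S2| = 63.3076.
|S1 ∖ S2| = |S1| − |S1∩S2| = 101 − 63.3076 = 37.69.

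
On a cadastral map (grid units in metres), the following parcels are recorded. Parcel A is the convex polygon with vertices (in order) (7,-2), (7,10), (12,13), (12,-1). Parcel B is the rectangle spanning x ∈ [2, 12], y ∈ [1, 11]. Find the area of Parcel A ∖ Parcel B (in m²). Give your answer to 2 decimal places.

15.83

|Parcel A| = 65, |Parcel A∩Parcel B| = 49.1667.
|Parcel A ∖ Parcel B| = |Parcel A| − |Parcel A∩Parcel B| = 65 − 49.1667 = 15.83.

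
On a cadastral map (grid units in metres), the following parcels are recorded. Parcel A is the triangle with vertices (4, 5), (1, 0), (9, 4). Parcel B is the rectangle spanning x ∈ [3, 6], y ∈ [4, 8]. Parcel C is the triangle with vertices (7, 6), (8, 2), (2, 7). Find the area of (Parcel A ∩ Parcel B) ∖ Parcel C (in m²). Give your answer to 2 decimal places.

1.28

|Parcel A ∩ Parcel B| = 1.9.
|(Parcel A ∩ Parcel B) ∩ Parcel C| = 0.6211.
|(Parcel A ∩ Parcel B) ∖ Parcel C| = 1.9 − 0.6211 = 1.28.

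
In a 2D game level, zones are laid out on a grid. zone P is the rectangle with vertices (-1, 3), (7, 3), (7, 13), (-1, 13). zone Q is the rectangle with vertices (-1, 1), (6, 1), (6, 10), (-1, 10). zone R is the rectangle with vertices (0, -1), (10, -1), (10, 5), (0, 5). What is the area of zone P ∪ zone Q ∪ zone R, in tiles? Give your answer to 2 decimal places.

By inclusion–exclusion:
Individual areas: |zone P| = 80, |zone Q| = 63, |zone R| = 60.
|zone P∩zone Q|: x∈[-1,6], y∈[3,10] → 7·7 = 49.
|zone P∩zone R|: x∈[0,7], y∈[3,5] → 7·2 = 14.
|zone Q∩zone R|: x∈[0,6], y∈[1,5] → 6·4 = 24.
|zone P∩zone Q∩zone R| = 12.
|zone P ∪ zone Q ∪ zone R| = 203 − 87 + 12 = 128.00.

128.00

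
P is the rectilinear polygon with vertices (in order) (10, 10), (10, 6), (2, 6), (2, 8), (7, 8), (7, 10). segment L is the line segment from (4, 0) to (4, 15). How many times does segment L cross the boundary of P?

2

The segment meets the boundary at (4,8), (4,6).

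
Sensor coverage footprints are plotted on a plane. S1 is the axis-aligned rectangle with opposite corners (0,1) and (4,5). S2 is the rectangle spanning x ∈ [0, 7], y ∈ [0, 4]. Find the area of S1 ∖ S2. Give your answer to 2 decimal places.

|S1∩S2|: x∈[0,4], y∈[1,4] → 4·3 = 12.
|S1| = 16.
|S1 ∖ S2| = |S1| − |S1∩S2| = 16 − 12 = 4.00.

4.00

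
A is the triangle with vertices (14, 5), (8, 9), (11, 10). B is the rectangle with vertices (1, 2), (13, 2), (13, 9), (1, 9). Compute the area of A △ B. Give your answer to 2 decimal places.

|A| = 9, |B| = 84, |A∩B| = 6.7.
|A △ B| = |A| + |B| − 2·|A∩B| = 9 + 84 − 13.4 = 79.60.

79.60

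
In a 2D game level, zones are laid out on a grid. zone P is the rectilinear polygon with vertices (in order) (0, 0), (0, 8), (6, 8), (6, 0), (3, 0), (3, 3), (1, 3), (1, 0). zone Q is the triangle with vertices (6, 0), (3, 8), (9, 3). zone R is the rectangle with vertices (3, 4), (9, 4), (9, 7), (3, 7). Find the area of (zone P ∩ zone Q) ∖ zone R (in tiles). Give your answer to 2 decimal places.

|zone P ∩ zone Q| = 8.25.
|(zone P ∩ zone Q) ∩ zone R| = 4.8375.
|(zone P ∩ zone Q) ∖ zone R| = 8.25 − 4.8375 = 3.41.

3.41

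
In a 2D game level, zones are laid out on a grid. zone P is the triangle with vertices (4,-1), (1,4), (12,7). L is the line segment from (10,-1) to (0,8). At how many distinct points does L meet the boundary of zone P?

The segment meets the boundary at (6.842,1.842), (3.643,4.721).

2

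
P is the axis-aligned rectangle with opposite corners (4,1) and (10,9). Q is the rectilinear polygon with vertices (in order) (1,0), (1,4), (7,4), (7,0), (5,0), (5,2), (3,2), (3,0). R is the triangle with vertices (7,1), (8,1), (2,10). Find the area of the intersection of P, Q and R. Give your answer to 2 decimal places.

1.75

The intersection is the polygon with vertices (6,4), (7,2.5), (7,1), (5.333,4).
By the shoelace formula its area is 1.75.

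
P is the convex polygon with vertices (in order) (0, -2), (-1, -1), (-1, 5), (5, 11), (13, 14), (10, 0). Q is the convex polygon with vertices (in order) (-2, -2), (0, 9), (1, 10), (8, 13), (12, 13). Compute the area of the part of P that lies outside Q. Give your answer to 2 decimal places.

|P| = 138.5, |P∩Q| = 54.9524.
|P ∖ Q| = |P| − |P∩Q| = 138.5 − 54.9524 = 83.55.

83.55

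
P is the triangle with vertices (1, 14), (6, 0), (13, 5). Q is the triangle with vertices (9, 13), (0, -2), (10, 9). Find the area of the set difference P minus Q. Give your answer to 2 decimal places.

49.47

|P| = 61.5, |P∩Q| = 12.0316.
|P ∖ Q| = |P| − |P∩Q| = 61.5 − 12.0316 = 49.47.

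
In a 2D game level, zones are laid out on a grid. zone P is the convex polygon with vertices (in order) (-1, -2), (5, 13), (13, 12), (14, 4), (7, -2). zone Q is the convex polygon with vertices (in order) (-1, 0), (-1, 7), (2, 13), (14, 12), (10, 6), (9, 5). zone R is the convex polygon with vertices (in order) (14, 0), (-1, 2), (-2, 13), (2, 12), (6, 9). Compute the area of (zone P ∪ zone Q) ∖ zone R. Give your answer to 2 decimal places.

96.66

|zone P ∪ zone Q| = 185.3937.
|(zone P ∪ zone Q) ∩ zone R| = 88.7369.
|(zone P ∪ zone Q) ∖ zone R| = 185.3937 − 88.7369 = 96.66.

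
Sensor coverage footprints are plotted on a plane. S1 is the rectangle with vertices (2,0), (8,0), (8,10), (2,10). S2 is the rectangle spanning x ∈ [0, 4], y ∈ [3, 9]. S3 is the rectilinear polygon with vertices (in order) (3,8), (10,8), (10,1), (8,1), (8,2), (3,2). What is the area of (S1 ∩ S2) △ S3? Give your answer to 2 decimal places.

46.00

|S1 ∩ S2| = 12.
|(S1 ∩ S2) ∩ S3| = 5.
|(S1 ∩ S2) △ S3| = 12 + 44 − 10 = 46.00.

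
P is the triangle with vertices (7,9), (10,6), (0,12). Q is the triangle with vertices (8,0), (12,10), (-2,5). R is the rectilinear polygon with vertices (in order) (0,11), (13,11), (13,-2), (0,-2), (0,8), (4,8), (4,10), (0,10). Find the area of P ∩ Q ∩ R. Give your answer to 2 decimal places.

1.66

The intersection is the polygon with vertices (6.567,8.06), (7.579,8.421), (10,6).
By the shoelace formula its area is 1.66.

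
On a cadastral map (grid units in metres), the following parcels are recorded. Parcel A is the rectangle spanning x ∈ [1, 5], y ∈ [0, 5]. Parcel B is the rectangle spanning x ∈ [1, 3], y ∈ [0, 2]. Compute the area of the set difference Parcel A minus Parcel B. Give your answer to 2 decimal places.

|Parcel A∩Parcel B|: x∈[1,3], y∈[0,2] → 2·2 = 4.
|Parcel A| = 20.
|Parcel A ∖ Parcel B| = |Parcel A| − |Parcel A∩Parcel B| = 20 − 4 = 16.00.

16.00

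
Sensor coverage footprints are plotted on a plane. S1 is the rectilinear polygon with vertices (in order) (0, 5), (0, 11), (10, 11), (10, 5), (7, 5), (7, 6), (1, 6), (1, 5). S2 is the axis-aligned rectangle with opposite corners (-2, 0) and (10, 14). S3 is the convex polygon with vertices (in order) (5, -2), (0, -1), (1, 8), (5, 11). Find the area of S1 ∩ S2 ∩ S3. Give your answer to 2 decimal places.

14.50

The intersection is the polygon with vertices (1,6), (1,5), (0.667,5), (1,8), (5,11), (5,6).
By the shoelace formula its area is 14.50.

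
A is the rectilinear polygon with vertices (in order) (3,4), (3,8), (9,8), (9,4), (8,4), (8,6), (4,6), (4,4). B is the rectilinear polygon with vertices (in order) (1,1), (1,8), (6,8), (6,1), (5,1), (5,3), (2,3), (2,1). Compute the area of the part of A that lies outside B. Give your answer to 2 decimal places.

8.00

|A| = 16, |A∩B| = 8.
|A ∖ B| = |A| − |A∩B| = 16 − 8 = 8.00.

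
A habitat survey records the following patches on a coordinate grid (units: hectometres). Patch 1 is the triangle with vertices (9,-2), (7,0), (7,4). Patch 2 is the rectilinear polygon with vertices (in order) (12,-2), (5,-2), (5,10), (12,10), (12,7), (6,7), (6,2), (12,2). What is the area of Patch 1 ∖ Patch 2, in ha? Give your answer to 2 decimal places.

0.67

|Patch 1| = 4, |Patch 1∩Patch 2| = 3.3333.
|Patch 1 ∖ Patch 2| = |Patch 1| − |Patch 1∩Patch 2| = 4 − 3.3333 = 0.67.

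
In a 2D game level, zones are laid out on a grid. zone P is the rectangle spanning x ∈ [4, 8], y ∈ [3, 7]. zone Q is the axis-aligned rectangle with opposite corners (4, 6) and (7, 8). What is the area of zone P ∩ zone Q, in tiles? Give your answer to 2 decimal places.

3.00

|zone P∩zone Q|: x∈[4,7], y∈[6,7] → 3·1 = 3.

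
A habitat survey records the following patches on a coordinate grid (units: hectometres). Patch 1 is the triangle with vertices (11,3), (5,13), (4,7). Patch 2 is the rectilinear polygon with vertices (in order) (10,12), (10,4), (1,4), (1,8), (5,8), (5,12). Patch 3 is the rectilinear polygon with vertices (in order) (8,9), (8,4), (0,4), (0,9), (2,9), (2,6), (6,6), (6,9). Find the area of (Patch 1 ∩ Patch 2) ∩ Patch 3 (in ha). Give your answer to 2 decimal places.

7.15

The region (Patch 1 ∩ Patch 2) ∩ Patch 3 is the polygon with vertices (5.75,6), (6,6), (6,9), (7.4,9), (8,8), (8,4.714).
By the shoelace formula its area is 7.15.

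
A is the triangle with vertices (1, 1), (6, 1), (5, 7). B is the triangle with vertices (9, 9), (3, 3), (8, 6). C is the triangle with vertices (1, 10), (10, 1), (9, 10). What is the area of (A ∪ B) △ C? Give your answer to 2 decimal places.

46.42

|A ∪ B| = 19.8918.
|(A ∪ B) ∩ C| = 4.7375.
|(A ∪ B) △ C| = 19.8918 + 36 − 9.475 = 46.42.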